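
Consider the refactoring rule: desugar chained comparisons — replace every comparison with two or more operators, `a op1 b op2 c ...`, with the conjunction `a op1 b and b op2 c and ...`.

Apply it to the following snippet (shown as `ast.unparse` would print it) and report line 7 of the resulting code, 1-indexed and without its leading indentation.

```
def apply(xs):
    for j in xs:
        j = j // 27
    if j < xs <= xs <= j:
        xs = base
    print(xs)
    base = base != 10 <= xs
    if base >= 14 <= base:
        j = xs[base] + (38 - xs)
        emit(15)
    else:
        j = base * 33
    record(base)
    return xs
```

base = base != 10 and 10 <= xs

Transformed code:
def apply(xs):
    for j in xs:
        j = j // 27
    if j < xs and xs <= xs and (xs <= j):
        xs = base
    print(xs)
    base = base != 10 and 10 <= xs
    if base >= 14 and 14 <= base:
        j = xs[base] + (38 - xs)
        emit(15)
    else:
        j = base * 33
    record(base)
    return xs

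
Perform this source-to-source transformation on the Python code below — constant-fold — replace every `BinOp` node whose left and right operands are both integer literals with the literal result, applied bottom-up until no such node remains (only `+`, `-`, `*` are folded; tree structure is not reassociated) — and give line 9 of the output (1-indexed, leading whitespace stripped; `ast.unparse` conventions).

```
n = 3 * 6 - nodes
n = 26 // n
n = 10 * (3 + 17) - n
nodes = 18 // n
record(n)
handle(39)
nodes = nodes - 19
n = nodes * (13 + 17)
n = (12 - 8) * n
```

n = 4 * n

Transformed code:
n = 18 - nodes
n = 26 // n
n = 200 - n
nodes = 18 // n
record(n)
handle(39)
nodes = nodes - 19
n = nodes * 30
n = 4 * n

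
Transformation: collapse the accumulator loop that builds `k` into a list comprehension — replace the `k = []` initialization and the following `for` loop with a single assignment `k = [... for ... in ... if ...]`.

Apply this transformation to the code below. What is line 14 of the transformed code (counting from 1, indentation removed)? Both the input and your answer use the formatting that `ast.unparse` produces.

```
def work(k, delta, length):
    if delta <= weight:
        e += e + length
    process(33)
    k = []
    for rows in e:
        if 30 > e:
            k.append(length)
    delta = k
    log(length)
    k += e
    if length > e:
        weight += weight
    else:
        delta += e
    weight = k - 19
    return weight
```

return weight

Transformed code:
def work(k, delta, length):
    if delta <= weight:
        e += e + length
    process(33)
    k = [length for rows in e if 30 > e]
    delta = k
    log(length)
    k += e
    if length > e:
        weight += weight
    else:
        delta += e
    weight = k - 19
    return weight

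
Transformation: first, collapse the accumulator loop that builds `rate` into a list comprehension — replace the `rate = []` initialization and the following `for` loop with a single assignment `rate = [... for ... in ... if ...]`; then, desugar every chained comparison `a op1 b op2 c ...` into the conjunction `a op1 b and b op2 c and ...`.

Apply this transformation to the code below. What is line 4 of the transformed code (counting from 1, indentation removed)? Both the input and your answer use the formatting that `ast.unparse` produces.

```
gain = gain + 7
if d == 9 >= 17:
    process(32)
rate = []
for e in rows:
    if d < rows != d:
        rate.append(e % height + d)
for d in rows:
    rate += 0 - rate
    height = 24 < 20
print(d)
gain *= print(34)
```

Transformed code:
gain = gain + 7
if d == 9 and 9 >= 17:
    process(32)
rate = [e % height + d for e in rows if d < rows and rows != d]
for d in rows:
    rate += 0 - rate
    height = 24 < 20
print(d)
gain *= print(34)

rate = [e % height + d for e in rows if d < rows and rows != d]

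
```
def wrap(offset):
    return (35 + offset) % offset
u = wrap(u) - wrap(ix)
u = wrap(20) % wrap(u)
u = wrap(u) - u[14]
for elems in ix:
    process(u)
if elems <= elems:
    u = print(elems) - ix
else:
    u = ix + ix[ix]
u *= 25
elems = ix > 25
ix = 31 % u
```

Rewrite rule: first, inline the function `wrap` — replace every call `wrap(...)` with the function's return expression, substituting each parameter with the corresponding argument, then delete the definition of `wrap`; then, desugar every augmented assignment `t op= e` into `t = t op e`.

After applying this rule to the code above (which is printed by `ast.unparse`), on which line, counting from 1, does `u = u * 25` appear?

Transformed code:
u = (35 + u) % u - (35 + ix) % ix
u = (35 + 20) % 20 % ((35 + u) % u)
u = (35 + u) % u - u[14]
for elems in ix:
    process(u)
if elems <= elems:
    u = print(elems) - ix
else:
    u = ix + ix[ix]
u = u * 25
elems = ix > 25
ix = 31 % u

10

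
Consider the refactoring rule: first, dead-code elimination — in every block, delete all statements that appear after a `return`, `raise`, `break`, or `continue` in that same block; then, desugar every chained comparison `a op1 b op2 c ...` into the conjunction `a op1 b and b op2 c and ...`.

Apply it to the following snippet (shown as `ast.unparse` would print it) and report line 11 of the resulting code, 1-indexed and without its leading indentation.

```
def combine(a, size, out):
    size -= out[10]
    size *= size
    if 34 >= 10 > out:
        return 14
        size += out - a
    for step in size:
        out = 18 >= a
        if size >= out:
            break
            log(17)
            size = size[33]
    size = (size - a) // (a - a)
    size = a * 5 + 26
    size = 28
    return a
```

Transformed code:
def combine(a, size, out):
    size -= out[10]
    size *= size
    if 34 >= 10 and 10 > out:
        return 14
    for step in size:
        out = 18 >= a
        if size >= out:
            break
    size = (size - a) // (a - a)
    size = a * 5 + 26
    size = 28
    return a

size = a * 5 + 26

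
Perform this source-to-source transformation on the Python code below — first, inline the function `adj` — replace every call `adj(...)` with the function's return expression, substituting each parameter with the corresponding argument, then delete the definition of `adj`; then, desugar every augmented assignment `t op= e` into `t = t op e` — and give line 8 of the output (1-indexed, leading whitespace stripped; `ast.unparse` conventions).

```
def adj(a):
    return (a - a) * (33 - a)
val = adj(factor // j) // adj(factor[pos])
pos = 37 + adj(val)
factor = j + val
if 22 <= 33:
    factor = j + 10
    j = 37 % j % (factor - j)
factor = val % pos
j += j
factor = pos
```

j = j + j

Transformed code:
val = (factor // j - factor // j) * (33 - factor // j) // ((factor[pos] - factor[pos]) * (33 - factor[pos]))
pos = 37 + (val - val) * (33 - val)
factor = j + val
if 22 <= 33:
    factor = j + 10
    j = 37 % j % (factor - j)
factor = val % pos
j = j + j
factor = pos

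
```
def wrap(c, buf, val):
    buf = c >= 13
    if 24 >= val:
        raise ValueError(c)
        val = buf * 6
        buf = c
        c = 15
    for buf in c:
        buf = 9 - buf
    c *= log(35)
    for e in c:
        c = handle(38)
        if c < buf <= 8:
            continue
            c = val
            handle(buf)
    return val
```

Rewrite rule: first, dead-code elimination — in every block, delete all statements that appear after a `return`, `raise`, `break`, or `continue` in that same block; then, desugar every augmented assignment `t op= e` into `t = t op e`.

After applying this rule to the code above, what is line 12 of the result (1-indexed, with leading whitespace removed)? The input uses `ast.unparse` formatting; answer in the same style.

return val

Transformed code:
def wrap(c, buf, val):
    buf = c >= 13
    if 24 >= val:
        raise ValueError(c)
    for buf in c:
        buf = 9 - buf
    c = c * log(35)
    for e in c:
        c = handle(38)
        if c < buf <= 8:
            continue
    return val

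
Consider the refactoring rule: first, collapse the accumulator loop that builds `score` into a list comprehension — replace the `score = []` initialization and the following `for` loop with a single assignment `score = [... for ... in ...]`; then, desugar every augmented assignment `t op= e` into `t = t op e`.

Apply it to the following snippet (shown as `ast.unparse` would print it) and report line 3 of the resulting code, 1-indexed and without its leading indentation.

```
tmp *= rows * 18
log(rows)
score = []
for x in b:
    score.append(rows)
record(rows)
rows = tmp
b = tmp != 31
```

score = [rows for x in b]

Transformed code:
tmp = tmp * (rows * 18)
log(rows)
score = [rows for x in b]
record(rows)
rows = tmp
b = tmp != 31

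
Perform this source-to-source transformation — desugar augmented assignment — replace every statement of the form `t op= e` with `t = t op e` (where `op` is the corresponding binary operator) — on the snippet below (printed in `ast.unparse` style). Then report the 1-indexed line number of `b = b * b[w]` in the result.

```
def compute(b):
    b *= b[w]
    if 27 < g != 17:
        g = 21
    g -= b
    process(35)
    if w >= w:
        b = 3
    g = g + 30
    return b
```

2

Transformed code:
def compute(b):
    b = b * b[w]
    if 27 < g != 17:
        g = 21
    g = g - b
    process(35)
    if w >= w:
        b = 3
    g = g + 30
    return b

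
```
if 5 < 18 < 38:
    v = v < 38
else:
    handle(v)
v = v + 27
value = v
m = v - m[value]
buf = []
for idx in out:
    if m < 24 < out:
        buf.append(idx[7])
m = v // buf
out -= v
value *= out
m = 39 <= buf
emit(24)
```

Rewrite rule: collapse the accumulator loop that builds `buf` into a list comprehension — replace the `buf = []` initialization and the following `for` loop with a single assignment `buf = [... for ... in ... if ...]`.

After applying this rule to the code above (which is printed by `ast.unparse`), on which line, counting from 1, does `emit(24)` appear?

Transformed code:
if 5 < 18 < 38:
    v = v < 38
else:
    handle(v)
v = v + 27
value = v
m = v - m[value]
buf = [idx[7] for idx in out if m < 24 < out]
m = v // buf
out -= v
value *= out
m = 39 <= buf
emit(24)

13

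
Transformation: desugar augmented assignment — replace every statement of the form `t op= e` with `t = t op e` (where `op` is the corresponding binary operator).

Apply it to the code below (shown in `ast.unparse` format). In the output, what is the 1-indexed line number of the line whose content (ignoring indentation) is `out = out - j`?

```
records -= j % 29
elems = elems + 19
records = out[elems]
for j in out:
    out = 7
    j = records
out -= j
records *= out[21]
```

Transformed code:
records = records - j % 29
elems = elems + 19
records = out[elems]
for j in out:
    out = 7
    j = records
out = out - j
records = records * out[21]

7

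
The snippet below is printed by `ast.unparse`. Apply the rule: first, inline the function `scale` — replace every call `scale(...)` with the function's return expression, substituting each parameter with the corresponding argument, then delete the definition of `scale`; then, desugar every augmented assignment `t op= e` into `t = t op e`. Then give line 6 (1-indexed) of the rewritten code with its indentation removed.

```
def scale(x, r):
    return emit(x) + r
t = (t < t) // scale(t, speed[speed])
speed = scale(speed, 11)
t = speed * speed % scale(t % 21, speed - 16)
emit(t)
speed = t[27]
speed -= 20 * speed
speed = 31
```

speed = speed - 20 * speed

Transformed code:
t = (t < t) // (emit(t) + speed[speed])
speed = emit(speed) + 11
t = speed * speed % (emit(t % 21) + (speed - 16))
emit(t)
speed = t[27]
speed = speed - 20 * speed
speed = 31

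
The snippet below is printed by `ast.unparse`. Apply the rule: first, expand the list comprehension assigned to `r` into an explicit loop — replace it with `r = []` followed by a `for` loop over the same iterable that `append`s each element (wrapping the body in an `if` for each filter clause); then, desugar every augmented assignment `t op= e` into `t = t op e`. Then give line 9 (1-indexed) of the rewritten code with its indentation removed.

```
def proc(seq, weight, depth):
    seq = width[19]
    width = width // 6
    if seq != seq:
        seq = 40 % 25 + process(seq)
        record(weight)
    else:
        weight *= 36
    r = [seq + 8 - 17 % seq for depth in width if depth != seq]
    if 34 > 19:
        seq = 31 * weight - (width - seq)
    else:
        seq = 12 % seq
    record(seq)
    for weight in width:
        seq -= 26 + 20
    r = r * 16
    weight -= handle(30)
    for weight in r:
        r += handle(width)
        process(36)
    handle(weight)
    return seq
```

r = []

Transformed code:
def proc(seq, weight, depth):
    seq = width[19]
    width = width // 6
    if seq != seq:
        seq = 40 % 25 + process(seq)
        record(weight)
    else:
        weight = weight * 36
    r = []
    for depth in width:
        if depth != seq:
            r.append(seq + 8 - 17 % seq)
    if 34 > 19:
        seq = 31 * weight - (width - seq)
    else:
        seq = 12 % seq
    record(seq)
    for weight in width:
        seq = seq - (26 + 20)
    r = r * 16
    weight = weight - handle(30)
    for weight in r:
        r = r + handle(width)
        process(36)
    handle(weight)
    return seq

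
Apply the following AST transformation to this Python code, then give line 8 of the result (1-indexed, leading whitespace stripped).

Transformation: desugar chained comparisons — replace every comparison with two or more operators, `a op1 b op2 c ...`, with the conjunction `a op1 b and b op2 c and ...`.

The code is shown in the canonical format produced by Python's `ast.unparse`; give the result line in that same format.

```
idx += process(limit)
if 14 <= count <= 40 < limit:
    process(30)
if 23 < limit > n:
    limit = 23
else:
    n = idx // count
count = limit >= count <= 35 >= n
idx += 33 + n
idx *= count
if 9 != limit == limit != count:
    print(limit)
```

count = limit >= count and count <= 35 and (35 >= n)

Transformed code:
idx += process(limit)
if 14 <= count and count <= 40 and (40 < limit):
    process(30)
if 23 < limit and limit > n:
    limit = 23
else:
    n = idx // count
count = limit >= count and count <= 35 and (35 >= n)
idx += 33 + n
idx *= count
if 9 != limit and limit == limit and (limit != count):
    print(limit)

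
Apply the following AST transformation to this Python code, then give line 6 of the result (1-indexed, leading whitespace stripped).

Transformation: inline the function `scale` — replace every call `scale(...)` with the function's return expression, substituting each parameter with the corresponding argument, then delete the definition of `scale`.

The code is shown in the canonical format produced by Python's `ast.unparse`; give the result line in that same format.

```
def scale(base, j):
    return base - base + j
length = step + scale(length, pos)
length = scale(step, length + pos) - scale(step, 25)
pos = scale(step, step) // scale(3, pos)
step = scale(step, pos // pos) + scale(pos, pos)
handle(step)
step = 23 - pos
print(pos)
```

Transformed code:
length = step + (length - length + pos)
length = step - step + (length + pos) - (step - step + 25)
pos = (step - step + step) // (3 - 3 + pos)
step = step - step + pos // pos + (pos - pos + pos)
handle(step)
step = 23 - pos
print(pos)

step = 23 - pos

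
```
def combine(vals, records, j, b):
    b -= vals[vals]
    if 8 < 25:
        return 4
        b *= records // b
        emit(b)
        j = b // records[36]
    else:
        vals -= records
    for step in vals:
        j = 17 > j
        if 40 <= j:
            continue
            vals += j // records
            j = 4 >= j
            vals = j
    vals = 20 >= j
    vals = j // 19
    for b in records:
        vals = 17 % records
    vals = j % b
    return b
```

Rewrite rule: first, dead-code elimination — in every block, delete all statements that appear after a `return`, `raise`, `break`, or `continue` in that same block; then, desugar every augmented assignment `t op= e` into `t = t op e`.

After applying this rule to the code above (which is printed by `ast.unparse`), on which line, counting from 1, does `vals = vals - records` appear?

Transformed code:
def combine(vals, records, j, b):
    b = b - vals[vals]
    if 8 < 25:
        return 4
    else:
        vals = vals - records
    for step in vals:
        j = 17 > j
        if 40 <= j:
            continue
    vals = 20 >= j
    vals = j // 19
    for b in records:
        vals = 17 % records
    vals = j % b
    return b

6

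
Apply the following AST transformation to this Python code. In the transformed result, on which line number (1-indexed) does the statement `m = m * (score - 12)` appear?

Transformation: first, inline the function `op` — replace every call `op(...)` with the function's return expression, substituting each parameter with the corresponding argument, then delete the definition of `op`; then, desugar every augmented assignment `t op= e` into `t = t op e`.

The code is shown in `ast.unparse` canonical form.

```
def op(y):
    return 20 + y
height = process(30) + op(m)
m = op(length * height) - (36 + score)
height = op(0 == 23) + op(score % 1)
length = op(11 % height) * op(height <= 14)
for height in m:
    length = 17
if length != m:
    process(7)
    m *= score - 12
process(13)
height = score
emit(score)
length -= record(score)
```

9

Transformed code:
height = process(30) + (20 + m)
m = 20 + length * height - (36 + score)
height = 20 + (0 == 23) + (20 + score % 1)
length = (20 + 11 % height) * (20 + (height <= 14))
for height in m:
    length = 17
if length != m:
    process(7)
    m = m * (score - 12)
process(13)
height = score
emit(score)
length = length - record(score)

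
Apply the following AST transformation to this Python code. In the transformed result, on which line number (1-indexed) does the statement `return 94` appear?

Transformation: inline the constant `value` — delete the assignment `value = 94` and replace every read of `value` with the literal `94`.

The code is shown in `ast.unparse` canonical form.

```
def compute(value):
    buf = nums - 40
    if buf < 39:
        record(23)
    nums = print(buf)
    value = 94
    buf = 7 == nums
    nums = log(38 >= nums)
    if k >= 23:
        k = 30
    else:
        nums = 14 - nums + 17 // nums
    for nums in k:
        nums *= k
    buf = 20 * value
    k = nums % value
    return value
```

Transformed code:
def compute(value):
    buf = nums - 40
    if buf < 39:
        record(23)
    nums = print(buf)
    buf = 7 == nums
    nums = log(38 >= nums)
    if k >= 23:
        k = 30
    else:
        nums = 14 - nums + 17 // nums
    for nums in k:
        nums *= k
    buf = 20 * 94
    k = nums % 94
    return 94

16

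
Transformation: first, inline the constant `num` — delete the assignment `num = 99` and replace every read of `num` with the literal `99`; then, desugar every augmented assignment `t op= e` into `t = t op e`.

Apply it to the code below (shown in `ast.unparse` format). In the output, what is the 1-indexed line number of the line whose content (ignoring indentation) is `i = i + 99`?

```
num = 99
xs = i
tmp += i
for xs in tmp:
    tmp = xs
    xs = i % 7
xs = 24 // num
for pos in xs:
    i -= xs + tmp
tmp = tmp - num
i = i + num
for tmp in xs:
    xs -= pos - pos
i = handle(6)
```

10

Transformed code:
xs = i
tmp = tmp + i
for xs in tmp:
    tmp = xs
    xs = i % 7
xs = 24 // 99
for pos in xs:
    i = i - (xs + tmp)
tmp = tmp - 99
i = i + 99
for tmp in xs:
    xs = xs - (pos - pos)
i = handle(6)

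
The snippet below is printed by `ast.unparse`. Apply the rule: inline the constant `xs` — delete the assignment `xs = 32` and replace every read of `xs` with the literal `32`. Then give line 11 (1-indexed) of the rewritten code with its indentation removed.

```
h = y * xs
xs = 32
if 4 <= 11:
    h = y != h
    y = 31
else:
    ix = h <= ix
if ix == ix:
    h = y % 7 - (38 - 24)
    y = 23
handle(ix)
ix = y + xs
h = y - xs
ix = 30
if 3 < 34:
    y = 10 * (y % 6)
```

ix = y + 32

Transformed code:
h = y * 32
if 4 <= 11:
    h = y != h
    y = 31
else:
    ix = h <= ix
if ix == ix:
    h = y % 7 - (38 - 24)
    y = 23
handle(ix)
ix = y + 32
h = y - 32
ix = 30
if 3 < 34:
    y = 10 * (y % 6)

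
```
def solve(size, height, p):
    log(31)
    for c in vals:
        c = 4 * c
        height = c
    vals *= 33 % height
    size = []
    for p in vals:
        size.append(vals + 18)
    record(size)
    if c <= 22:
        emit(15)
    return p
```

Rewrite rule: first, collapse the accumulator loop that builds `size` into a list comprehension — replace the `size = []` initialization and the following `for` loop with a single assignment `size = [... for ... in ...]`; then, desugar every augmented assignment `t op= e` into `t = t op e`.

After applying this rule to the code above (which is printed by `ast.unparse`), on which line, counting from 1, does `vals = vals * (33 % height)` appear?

Transformed code:
def solve(size, height, p):
    log(31)
    for c in vals:
        c = 4 * c
        height = c
    vals = vals * (33 % height)
    size = [vals + 18 for p in vals]
    record(size)
    if c <= 22:
        emit(15)
    return p

6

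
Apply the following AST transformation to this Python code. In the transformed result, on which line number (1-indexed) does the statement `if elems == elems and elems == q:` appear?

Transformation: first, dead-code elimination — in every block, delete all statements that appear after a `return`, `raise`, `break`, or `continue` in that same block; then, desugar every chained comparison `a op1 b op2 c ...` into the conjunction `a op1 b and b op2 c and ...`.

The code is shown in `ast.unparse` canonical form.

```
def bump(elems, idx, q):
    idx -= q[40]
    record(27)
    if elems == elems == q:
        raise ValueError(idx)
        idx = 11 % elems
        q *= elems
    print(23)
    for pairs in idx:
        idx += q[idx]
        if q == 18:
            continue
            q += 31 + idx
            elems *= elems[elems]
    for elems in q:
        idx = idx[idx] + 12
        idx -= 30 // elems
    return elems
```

4

Transformed code:
def bump(elems, idx, q):
    idx -= q[40]
    record(27)
    if elems == elems and elems == q:
        raise ValueError(idx)
    print(23)
    for pairs in idx:
        idx += q[idx]
        if q == 18:
            continue
    for elems in q:
        idx = idx[idx] + 12
        idx -= 30 // elems
    return elems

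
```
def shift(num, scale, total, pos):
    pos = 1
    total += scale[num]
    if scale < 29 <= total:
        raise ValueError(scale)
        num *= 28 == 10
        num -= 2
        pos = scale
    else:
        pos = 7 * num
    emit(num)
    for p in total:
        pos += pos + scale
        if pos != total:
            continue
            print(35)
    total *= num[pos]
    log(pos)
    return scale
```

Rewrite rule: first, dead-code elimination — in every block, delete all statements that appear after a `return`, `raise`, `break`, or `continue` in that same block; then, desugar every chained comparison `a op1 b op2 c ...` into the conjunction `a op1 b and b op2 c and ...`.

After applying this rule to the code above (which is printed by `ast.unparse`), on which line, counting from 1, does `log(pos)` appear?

14

Transformed code:
def shift(num, scale, total, pos):
    pos = 1
    total += scale[num]
    if scale < 29 and 29 <= total:
        raise ValueError(scale)
    else:
        pos = 7 * num
    emit(num)
    for p in total:
        pos += pos + scale
        if pos != total:
            continue
    total *= num[pos]
    log(pos)
    return scale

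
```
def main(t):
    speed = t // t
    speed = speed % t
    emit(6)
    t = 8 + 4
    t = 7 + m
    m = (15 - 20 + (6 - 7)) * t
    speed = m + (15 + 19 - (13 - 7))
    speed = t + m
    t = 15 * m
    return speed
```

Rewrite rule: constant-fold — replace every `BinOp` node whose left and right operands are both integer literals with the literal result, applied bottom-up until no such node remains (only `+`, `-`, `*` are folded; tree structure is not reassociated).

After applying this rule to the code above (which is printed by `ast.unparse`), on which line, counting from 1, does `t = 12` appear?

Transformed code:
def main(t):
    speed = t // t
    speed = speed % t
    emit(6)
    t = 12
    t = 7 + m
    m = -6 * t
    speed = m + 28
    speed = t + m
    t = 15 * m
    return speed

5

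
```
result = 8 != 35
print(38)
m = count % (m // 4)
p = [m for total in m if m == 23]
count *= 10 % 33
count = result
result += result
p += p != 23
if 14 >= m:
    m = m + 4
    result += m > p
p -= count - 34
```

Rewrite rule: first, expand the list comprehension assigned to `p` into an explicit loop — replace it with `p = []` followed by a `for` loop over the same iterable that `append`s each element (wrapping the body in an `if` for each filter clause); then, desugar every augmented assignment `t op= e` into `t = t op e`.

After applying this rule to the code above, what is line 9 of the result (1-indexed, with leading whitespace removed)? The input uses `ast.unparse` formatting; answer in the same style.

Transformed code:
result = 8 != 35
print(38)
m = count % (m // 4)
p = []
for total in m:
    if m == 23:
        p.append(m)
count = count * (10 % 33)
count = result
result = result + result
p = p + (p != 23)
if 14 >= m:
    m = m + 4
    result = result + (m > p)
p = p - (count - 34)

count = result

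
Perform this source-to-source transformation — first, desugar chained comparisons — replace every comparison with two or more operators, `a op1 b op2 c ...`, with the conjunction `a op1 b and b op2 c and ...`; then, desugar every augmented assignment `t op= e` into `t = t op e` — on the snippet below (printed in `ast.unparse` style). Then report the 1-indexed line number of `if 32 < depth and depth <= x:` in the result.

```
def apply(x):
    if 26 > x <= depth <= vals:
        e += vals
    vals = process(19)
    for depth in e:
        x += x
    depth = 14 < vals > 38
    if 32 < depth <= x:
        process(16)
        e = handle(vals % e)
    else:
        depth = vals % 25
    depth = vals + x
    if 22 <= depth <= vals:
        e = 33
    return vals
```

8

Transformed code:
def apply(x):
    if 26 > x and x <= depth and (depth <= vals):
        e = e + vals
    vals = process(19)
    for depth in e:
        x = x + x
    depth = 14 < vals and vals > 38
    if 32 < depth and depth <= x:
        process(16)
        e = handle(vals % e)
    else:
        depth = vals % 25
    depth = vals + x
    if 22 <= depth and depth <= vals:
        e = 33
    return vals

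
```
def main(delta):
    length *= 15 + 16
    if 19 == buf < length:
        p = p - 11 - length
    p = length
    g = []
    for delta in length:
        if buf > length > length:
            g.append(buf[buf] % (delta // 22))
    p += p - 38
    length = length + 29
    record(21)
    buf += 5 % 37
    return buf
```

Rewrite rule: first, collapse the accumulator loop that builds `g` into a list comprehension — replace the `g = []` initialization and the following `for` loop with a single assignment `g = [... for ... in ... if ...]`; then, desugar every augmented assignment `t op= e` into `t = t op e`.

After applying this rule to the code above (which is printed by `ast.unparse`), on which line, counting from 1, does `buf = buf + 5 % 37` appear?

10

Transformed code:
def main(delta):
    length = length * (15 + 16)
    if 19 == buf < length:
        p = p - 11 - length
    p = length
    g = [buf[buf] % (delta // 22) for delta in length if buf > length > length]
    p = p + (p - 38)
    length = length + 29
    record(21)
    buf = buf + 5 % 37
    return buf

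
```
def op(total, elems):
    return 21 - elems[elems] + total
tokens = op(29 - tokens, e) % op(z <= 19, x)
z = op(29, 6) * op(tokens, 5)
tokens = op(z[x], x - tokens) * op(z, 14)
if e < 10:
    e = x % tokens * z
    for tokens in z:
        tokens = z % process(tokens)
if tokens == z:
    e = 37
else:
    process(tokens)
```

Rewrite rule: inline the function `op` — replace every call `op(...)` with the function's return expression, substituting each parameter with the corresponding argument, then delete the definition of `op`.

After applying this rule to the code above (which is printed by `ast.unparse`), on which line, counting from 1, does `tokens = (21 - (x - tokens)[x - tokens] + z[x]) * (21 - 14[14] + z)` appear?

3

Transformed code:
tokens = (21 - e[e] + (29 - tokens)) % (21 - x[x] + (z <= 19))
z = (21 - 6[6] + 29) * (21 - 5[5] + tokens)
tokens = (21 - (x - tokens)[x - tokens] + z[x]) * (21 - 14[14] + z)
if e < 10:
    e = x % tokens * z
    for tokens in z:
        tokens = z % process(tokens)
if tokens == z:
    e = 37
else:
    process(tokens)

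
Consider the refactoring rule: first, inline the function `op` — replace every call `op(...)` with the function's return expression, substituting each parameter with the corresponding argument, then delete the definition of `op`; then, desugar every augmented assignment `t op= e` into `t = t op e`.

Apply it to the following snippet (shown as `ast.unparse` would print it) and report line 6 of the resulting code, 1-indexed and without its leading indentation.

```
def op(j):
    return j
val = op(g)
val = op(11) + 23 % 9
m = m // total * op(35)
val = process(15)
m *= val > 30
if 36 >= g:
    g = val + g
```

Transformed code:
val = g
val = 11 + 23 % 9
m = m // total * 35
val = process(15)
m = m * (val > 30)
if 36 >= g:
    g = val + g

if 36 >= g:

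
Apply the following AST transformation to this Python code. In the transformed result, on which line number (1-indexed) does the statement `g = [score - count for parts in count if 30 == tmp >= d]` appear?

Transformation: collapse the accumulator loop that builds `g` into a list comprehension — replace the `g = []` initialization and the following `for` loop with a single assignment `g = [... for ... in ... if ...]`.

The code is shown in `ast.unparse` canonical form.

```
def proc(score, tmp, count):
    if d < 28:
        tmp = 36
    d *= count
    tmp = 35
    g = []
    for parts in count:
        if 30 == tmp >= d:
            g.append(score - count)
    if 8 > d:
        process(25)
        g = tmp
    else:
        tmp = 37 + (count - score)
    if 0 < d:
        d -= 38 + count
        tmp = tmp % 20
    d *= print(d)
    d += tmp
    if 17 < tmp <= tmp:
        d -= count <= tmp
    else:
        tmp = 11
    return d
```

Transformed code:
def proc(score, tmp, count):
    if d < 28:
        tmp = 36
    d *= count
    tmp = 35
    g = [score - count for parts in count if 30 == tmp >= d]
    if 8 > d:
        process(25)
        g = tmp
    else:
        tmp = 37 + (count - score)
    if 0 < d:
        d -= 38 + count
        tmp = tmp % 20
    d *= print(d)
    d += tmp
    if 17 < tmp <= tmp:
        d -= count <= tmp
    else:
        tmp = 11
    return d

6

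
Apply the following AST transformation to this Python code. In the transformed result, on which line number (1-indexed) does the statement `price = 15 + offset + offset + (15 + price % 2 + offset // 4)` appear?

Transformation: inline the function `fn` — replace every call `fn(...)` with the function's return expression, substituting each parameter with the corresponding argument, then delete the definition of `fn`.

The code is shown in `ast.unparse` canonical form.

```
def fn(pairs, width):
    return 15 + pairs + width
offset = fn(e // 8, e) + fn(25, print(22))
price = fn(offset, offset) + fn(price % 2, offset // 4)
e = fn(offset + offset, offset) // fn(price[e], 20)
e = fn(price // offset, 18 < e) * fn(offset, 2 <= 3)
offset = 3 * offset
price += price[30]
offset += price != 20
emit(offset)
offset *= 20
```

2

Transformed code:
offset = 15 + e // 8 + e + (15 + 25 + print(22))
price = 15 + offset + offset + (15 + price % 2 + offset // 4)
e = (15 + (offset + offset) + offset) // (15 + price[e] + 20)
e = (15 + price // offset + (18 < e)) * (15 + offset + (2 <= 3))
offset = 3 * offset
price += price[30]
offset += price != 20
emit(offset)
offset *= 20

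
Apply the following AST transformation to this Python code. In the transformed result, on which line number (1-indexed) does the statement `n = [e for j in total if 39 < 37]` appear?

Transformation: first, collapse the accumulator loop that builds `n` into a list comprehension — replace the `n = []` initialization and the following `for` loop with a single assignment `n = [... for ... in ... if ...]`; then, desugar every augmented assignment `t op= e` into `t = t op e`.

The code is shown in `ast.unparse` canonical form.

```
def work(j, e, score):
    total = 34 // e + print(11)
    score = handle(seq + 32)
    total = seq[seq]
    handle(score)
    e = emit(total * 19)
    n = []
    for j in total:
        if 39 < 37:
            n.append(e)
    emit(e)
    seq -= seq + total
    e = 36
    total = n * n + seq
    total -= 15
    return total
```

Transformed code:
def work(j, e, score):
    total = 34 // e + print(11)
    score = handle(seq + 32)
    total = seq[seq]
    handle(score)
    e = emit(total * 19)
    n = [e for j in total if 39 < 37]
    emit(e)
    seq = seq - (seq + total)
    e = 36
    total = n * n + seq
    total = total - 15
    return total

7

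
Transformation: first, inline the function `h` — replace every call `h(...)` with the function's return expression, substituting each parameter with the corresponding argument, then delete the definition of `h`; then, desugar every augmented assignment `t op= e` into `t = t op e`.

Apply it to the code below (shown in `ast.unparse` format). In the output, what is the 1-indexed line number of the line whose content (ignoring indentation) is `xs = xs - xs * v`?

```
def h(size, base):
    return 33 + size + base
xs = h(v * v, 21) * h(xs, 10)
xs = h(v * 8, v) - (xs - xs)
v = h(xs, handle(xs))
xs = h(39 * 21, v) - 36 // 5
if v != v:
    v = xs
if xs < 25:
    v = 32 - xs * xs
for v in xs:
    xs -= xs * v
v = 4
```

Transformed code:
xs = (33 + v * v + 21) * (33 + xs + 10)
xs = 33 + v * 8 + v - (xs - xs)
v = 33 + xs + handle(xs)
xs = 33 + 39 * 21 + v - 36 // 5
if v != v:
    v = xs
if xs < 25:
    v = 32 - xs * xs
for v in xs:
    xs = xs - xs * v
v = 4

10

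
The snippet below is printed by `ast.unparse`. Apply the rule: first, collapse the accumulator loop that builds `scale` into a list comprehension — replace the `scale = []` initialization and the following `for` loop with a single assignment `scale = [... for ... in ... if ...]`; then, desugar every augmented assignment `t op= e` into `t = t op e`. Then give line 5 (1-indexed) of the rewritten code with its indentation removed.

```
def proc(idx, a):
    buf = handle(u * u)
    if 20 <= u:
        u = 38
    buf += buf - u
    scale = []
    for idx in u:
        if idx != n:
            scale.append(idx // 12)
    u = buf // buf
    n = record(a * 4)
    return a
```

Transformed code:
def proc(idx, a):
    buf = handle(u * u)
    if 20 <= u:
        u = 38
    buf = buf + (buf - u)
    scale = [idx // 12 for idx in u if idx != n]
    u = buf // buf
    n = record(a * 4)
    return a

buf = buf + (buf - u)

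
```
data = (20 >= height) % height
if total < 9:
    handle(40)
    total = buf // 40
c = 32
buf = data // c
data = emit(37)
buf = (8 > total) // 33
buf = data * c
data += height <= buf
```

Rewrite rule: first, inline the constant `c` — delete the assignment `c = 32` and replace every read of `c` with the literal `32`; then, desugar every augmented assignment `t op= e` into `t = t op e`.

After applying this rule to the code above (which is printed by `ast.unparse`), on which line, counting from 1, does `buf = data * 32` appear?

8

Transformed code:
data = (20 >= height) % height
if total < 9:
    handle(40)
    total = buf // 40
buf = data // 32
data = emit(37)
buf = (8 > total) // 33
buf = data * 32
data = data + (height <= buf)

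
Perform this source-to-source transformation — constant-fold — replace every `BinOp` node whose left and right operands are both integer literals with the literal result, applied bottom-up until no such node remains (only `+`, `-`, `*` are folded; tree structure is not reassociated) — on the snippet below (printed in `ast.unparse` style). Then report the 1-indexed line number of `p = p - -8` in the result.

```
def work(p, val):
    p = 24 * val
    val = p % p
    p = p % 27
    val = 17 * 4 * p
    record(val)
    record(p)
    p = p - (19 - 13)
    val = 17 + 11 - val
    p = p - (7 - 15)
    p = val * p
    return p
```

10

Transformed code:
def work(p, val):
    p = 24 * val
    val = p % p
    p = p % 27
    val = 68 * p
    record(val)
    record(p)
    p = p - 6
    val = 28 - val
    p = p - -8
    p = val * p
    return p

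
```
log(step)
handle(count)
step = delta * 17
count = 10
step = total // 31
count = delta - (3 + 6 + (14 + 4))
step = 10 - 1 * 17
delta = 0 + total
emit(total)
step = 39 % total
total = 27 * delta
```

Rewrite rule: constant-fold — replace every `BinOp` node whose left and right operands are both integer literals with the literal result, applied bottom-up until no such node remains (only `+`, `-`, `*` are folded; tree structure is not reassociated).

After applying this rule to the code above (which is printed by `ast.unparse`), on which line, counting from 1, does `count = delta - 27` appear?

Transformed code:
log(step)
handle(count)
step = delta * 17
count = 10
step = total // 31
count = delta - 27
step = -7
delta = 0 + total
emit(total)
step = 39 % total
total = 27 * delta

6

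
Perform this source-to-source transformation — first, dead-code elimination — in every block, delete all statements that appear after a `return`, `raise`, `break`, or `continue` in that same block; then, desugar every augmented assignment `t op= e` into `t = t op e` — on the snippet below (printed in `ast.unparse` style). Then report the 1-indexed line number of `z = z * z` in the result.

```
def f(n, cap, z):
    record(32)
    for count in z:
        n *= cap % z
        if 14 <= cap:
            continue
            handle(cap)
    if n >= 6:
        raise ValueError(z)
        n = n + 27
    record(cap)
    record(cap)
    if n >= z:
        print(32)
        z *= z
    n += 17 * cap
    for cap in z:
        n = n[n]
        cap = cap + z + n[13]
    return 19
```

Transformed code:
def f(n, cap, z):
    record(32)
    for count in z:
        n = n * (cap % z)
        if 14 <= cap:
            continue
    if n >= 6:
        raise ValueError(z)
    record(cap)
    record(cap)
    if n >= z:
        print(32)
        z = z * z
    n = n + 17 * cap
    for cap in z:
        n = n[n]
        cap = cap + z + n[13]
    return 19

13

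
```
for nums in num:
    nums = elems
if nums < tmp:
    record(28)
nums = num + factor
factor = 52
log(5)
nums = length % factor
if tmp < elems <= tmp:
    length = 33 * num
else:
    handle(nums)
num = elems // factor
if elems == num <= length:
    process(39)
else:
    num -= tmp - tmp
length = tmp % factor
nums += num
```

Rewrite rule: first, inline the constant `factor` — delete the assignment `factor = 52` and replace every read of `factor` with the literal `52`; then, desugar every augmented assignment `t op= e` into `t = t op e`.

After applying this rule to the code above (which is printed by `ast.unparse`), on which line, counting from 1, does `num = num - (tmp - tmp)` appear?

16

Transformed code:
for nums in num:
    nums = elems
if nums < tmp:
    record(28)
nums = num + 52
log(5)
nums = length % 52
if tmp < elems <= tmp:
    length = 33 * num
else:
    handle(nums)
num = elems // 52
if elems == num <= length:
    process(39)
else:
    num = num - (tmp - tmp)
length = tmp % 52
nums = nums + num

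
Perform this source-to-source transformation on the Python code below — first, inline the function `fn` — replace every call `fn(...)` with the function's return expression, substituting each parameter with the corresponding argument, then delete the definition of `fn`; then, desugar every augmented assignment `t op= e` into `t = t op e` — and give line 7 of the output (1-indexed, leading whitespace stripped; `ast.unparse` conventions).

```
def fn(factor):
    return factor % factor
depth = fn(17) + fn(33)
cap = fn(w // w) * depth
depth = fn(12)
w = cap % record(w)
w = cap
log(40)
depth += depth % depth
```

Transformed code:
depth = 17 % 17 + 33 % 33
cap = w // w % (w // w) * depth
depth = 12 % 12
w = cap % record(w)
w = cap
log(40)
depth = depth + depth % depth

depth = depth + depth % depth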